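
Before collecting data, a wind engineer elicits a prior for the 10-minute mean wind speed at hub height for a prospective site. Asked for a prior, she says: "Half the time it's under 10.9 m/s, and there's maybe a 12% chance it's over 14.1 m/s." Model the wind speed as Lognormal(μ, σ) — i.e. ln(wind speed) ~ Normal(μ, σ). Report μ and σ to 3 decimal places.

μ ≈ 2.389, σ ≈ 0.219

If T ~ Lognormal(μ,σ) then ln T ~ Normal(μ,σ), so the p-quantile of ln T is μ + z_p·σ.
ln(10.9) = 2.389 and ln(14.1) = 2.646; z_{0.5} = 0, z_{0.88} = 1.175.
σ = (2.646 − 2.389)/(1.175 − (0)) = 0.219.
μ = 2.389 − (0)·0.219 = 2.389.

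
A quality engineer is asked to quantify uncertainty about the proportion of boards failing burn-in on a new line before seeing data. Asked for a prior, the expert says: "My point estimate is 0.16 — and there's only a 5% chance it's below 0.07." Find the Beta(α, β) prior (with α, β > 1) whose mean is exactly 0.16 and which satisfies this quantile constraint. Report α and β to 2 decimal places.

α ≈ 5.36, β ≈ 28.11

With mean 0.16 fixed, write α = 0.16s, β = 0.84s where s = α+β.
Need P(θ < 0.07) = 0.05 under Beta(0.16s, 0.84s). Normal approximation: (q−m)/√(m(1−m)/s) ≈ z_{0.05} = -1.64, so s ≈ 0.16·0.84·(-1.64)²/(0.07−0.16)² = 44.9.
At s = 44.9: P(θ<0.07) ≈ 0.026. Adjusting to match 0.05 gives s ≈ 33.47.
So α = 0.16·33.47 ≈ 5.36, β = 0.84·33.47 ≈ 28.11.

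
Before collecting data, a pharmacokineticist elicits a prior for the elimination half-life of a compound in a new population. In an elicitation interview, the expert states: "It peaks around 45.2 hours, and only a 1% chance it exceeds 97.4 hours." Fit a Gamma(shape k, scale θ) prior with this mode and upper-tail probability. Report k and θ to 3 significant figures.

Gamma(k,θ) with k>1 has mode (k−1)θ, so θ = 45.2/(k−1).
Need P(X < 97.4) = 0.99 with θ tied to k this way. Start at k = 2, θ = 45.2: P(X<97.4) ≈ 0.634.
Too low — raise k to concentrate. Iterating converges to k ≈ 9.21.
Then θ = 45.2/(9.21−1) ≈ 5.5.

k ≈ 9.21, θ ≈ 5.5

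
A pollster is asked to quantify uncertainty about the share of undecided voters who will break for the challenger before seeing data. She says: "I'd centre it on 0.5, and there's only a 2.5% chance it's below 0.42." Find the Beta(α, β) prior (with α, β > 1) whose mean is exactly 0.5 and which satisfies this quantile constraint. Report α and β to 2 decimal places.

α ≈ 74.31, β ≈ 74.31

With mean 0.5 fixed, write α = 0.5s, β = 0.5s where s = α+β.
Need P(θ < 0.42) = 0.025 under Beta(0.5s, 0.5s). Normal approximation: (q−m)/√(m(1−m)/s) ≈ z_{0.025} = -1.96, so s ≈ 0.5·0.5·(-1.96)²/(0.42−0.5)² = 150.1.
At s = 150.1: P(θ<0.42) ≈ 0.024. Adjusting to match 0.025 gives s ≈ 148.63.
So α = 0.5·148.63 ≈ 74.31, β = 0.5·148.63 ≈ 74.31.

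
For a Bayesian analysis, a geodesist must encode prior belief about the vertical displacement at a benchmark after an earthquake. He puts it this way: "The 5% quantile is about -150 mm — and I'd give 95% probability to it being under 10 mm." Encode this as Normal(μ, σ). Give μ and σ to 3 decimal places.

The p-quantile of Normal(μ,σ) is μ + z_p·σ, with z_{0.05} = -1.645 and z_{0.95} = 1.645.
Eliminate σ: μ = (z₂·x₁ − z₁·x₂)/(z₂ − z₁) = (1.645·-150 − (-1.645)·10)/3.29 = -70.000.
Then σ = (x₂ − x₁)/(z₂ − z₁) = (10 − -150)/3.29 = 48.637.

μ = -70.000, σ = 48.637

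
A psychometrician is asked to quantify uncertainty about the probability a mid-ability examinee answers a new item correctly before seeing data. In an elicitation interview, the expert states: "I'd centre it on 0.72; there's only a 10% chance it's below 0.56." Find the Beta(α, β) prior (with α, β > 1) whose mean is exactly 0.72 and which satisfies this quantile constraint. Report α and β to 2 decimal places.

With mean 0.72 fixed, write α = 0.72s, β = 0.28s where s = α+β.
Need P(θ < 0.56) = 0.1 under Beta(0.72s, 0.28s). Normal approximation: (q−m)/√(m(1−m)/s) ≈ z_{0.1} = -1.28, so s ≈ 0.72·0.28·(-1.28)²/(0.56−0.72)² = 12.9.
At s = 12.9: P(θ<0.56) ≈ 0.105. Adjusting to match 0.1 gives s ≈ 13.61.
So α = 0.72·13.61 ≈ 9.80, β = 0.28·13.61 ≈ 3.81.

α ≈ 9.80, β ≈ 3.81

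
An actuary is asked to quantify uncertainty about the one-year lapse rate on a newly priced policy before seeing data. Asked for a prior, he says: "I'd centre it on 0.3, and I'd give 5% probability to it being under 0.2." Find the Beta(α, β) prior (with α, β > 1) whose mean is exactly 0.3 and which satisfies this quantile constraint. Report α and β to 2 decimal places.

α ≈ 15.29, β ≈ 35.68

With mean 0.3 fixed, write α = 0.3s, β = 0.7s where s = α+β.
Need P(θ < 0.2) = 0.05 under Beta(0.3s, 0.7s). Normal approximation: (q−m)/√(m(1−m)/s) ≈ z_{0.05} = -1.64, so s ≈ 0.3·0.7·(-1.64)²/(0.2−0.3)² = 56.8.
At s = 56.8: P(θ<0.2) ≈ 0.041. Adjusting to match 0.05 gives s ≈ 50.97.
So α = 0.3·50.97 ≈ 15.29, β = 0.7·50.97 ≈ 35.68.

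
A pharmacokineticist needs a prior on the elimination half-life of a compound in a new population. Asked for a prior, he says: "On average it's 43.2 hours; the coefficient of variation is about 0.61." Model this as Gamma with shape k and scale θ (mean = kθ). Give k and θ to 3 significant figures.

For Gamma(k, scale θ): mean = kθ, variance = kθ², so CV = 1/√k.
CV = 0.61, hence k = 1/CV² = 2.69.
Then θ = mean/k = 43.2/2.69 = 16.1.

k ≈ 2.69, θ ≈ 16.1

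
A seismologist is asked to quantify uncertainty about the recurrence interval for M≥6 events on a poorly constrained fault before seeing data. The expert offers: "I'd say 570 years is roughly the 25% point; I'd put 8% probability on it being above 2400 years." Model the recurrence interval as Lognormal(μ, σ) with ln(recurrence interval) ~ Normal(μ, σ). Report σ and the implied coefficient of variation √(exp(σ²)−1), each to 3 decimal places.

If T ~ Lognormal(μ,σ) then ln T ~ Normal(μ,σ), so the p-quantile of ln T is μ + z_p·σ.
ln(570) = 6.346 and ln(2400) = 7.783; z_{0.25} = -0.6745, z_{0.92} = 1.405.
σ = (7.783 − 6.346)/(1.405 − (-0.6745)) = 0.691.
μ = 6.346 − (-0.6745)·0.691 = 6.812.
CV = √(exp(σ²)−1) = √(exp(0.4779)−1) = 0.783.

σ ≈ 0.691, CV ≈ 0.783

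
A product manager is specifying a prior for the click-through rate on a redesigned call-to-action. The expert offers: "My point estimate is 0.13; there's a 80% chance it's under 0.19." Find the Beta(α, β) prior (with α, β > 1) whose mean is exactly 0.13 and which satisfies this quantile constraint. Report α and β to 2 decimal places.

α ≈ 2.35, β ≈ 15.73

With mean 0.13 fixed, write α = 0.13s, β = 0.87s where s = α+β.
Need P(θ < 0.19) = 0.8 under Beta(0.13s, 0.87s). Normal approximation: (q−m)/√(m(1−m)/s) ≈ z_{0.8} = 0.842, so s ≈ 0.13·0.87·(0.842)²/(0.19−0.13)² = 22.3.
At s = 22.3: P(θ<0.19) ≈ 0.816. Adjusting to match 0.8 gives s ≈ 18.08.
So α = 0.13·18.08 ≈ 2.35, β = 0.87·18.08 ≈ 15.73.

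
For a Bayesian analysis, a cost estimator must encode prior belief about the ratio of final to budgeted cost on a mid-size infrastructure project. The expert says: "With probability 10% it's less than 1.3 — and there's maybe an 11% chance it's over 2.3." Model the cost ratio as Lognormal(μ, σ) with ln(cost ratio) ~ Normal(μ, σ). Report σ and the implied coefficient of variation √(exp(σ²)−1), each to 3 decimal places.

If T ~ Lognormal(μ,σ) then ln T ~ Normal(μ,σ), so the p-quantile of ln T is μ + z_p·σ.
ln(1.3) = 0.2624 and ln(2.3) = 0.8329; z_{0.1} = -1.282, z_{0.89} = 1.227.
σ = (0.8329 − 0.2624)/(1.227 − (-1.282)) = 0.227.
μ = 0.2624 − (-1.282)·0.227 = 0.554.
CV = √(exp(σ²)−1) = √(exp(0.0517)−1) = 0.230.

σ ≈ 0.227, CV ≈ 0.230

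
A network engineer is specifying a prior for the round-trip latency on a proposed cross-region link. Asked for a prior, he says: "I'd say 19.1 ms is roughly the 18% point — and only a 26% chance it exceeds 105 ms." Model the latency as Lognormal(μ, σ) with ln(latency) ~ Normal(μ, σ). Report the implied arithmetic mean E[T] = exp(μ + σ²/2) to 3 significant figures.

If T ~ Lognormal(μ,σ) then ln T ~ Normal(μ,σ), so the p-quantile of ln T is μ + z_p·σ.
ln(19.1) = 2.95 and ln(105) = 4.654; z_{0.18} = -0.9154, z_{0.74} = 0.6433.
σ = (4.654 − 2.95)/(0.6433 − (-0.9154)) = 1.093.
μ = 2.95 − (-0.9154)·1.093 = 3.951.
E[T] = exp(μ + σ²/2) = exp(3.951 + 0.5977) = 94.5 ms.

E[T] ≈ 94.5 ms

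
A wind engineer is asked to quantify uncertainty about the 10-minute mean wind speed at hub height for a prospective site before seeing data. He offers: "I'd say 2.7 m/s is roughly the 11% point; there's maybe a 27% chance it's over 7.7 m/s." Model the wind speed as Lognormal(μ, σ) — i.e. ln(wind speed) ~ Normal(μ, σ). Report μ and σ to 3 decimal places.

If T ~ Lognormal(μ,σ) then ln T ~ Normal(μ,σ), so the p-quantile of ln T is μ + z_p·σ.
ln(2.7) = 0.9933 and ln(7.7) = 2.041; z_{0.11} = -1.227, z_{0.73} = 0.6128.
σ = (2.041 − 0.9933)/(0.6128 − (-1.227)) = 0.570.
μ = 0.9933 − (-1.227)·0.570 = 1.692.

μ ≈ 1.692, σ ≈ 0.570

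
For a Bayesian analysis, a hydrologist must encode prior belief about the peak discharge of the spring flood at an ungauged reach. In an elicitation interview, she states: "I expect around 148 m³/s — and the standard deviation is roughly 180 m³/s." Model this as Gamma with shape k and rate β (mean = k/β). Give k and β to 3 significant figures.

For Gamma(k, rate β): mean = k/β, variance = k/β², so CV = 1/√k.
CV = SD/mean = 180/148 = 1.216, hence k = 1/CV² = 0.676.
Then β = k/mean = 0.676/148 = 0.00457.

k ≈ 0.676, β ≈ 0.00457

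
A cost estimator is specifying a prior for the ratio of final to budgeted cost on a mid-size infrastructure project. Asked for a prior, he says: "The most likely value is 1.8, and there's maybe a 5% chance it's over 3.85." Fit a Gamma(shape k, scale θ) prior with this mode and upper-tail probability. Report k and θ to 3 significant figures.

Gamma(k,θ) with k>1 has mode (k−1)θ, so θ = 1.8/(k−1).
Need P(X < 3.85) = 0.95 with θ tied to k this way. Start at k = 2, θ = 1.8: P(X<3.85) ≈ 0.630.
Too low — raise k to concentrate. Iterating converges to k ≈ 5.77.
Then θ = 1.8/(5.77−1) ≈ 0.377.

k ≈ 5.77, θ ≈ 0.377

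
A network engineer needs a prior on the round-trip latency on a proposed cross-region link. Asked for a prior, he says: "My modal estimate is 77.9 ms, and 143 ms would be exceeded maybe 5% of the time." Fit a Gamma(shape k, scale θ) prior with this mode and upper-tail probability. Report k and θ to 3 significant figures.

k ≈ 8.55, θ ≈ 10.3

Gamma(k,θ) with k>1 has mode (k−1)θ, so θ = 77.9/(k−1).
Need P(X < 143) = 0.95 with θ tied to k this way. Start at k = 2, θ = 77.9: P(X<143) ≈ 0.548.
Too low — raise k to concentrate. Iterating converges to k ≈ 8.55.
Then θ = 77.9/(8.55−1) ≈ 10.3.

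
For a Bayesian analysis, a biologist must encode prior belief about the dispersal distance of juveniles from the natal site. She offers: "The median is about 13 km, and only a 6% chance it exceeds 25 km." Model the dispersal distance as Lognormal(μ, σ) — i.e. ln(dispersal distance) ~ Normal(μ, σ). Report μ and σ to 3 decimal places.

μ ≈ 2.565, σ ≈ 0.421

If T ~ Lognormal(μ,σ) then ln T ~ Normal(μ,σ), so the p-quantile of ln T is μ + z_p·σ.
ln(13) = 2.565 and ln(25) = 3.219; z_{0.5} = 0, z_{0.94} = 1.555.
σ = (3.219 − 2.565)/(1.555 − (0)) = 0.421.
μ = 2.565 − (0)·0.421 = 2.565.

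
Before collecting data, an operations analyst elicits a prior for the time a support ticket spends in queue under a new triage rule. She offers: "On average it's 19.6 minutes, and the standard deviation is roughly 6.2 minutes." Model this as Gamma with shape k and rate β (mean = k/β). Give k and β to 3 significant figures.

k ≈ 9.99, β ≈ 0.51

For Gamma(k, rate β): mean = k/β, variance = k/β², so CV = 1/√k.
CV = SD/mean = 6.2/19.6 = 0.3163, hence k = 1/CV² = 9.99.
Then β = k/mean = 9.99/19.6 = 0.51.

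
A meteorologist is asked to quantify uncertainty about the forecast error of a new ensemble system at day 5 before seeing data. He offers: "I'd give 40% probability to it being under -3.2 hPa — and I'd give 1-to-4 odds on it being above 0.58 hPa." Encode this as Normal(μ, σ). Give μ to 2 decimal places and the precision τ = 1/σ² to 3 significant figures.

μ = -2.33, τ = 0.0839

For Normal(μ,σ), the p-quantile is μ + z_p·σ. Here z_{0.4} = -0.2533, z_{0.8} = 0.8416.
So -3.2 = μ − 0.2533σ and 0.58 = μ + 0.8416σ.
Subtracting: σ = (0.58 − -3.2)/(0.8416 − (-0.2533)) = 3.45.
Then μ = -3.2 − (-0.2533)·3.45 = -2.33.
Precision τ = 1/σ² = 1/3.452² = 0.0839.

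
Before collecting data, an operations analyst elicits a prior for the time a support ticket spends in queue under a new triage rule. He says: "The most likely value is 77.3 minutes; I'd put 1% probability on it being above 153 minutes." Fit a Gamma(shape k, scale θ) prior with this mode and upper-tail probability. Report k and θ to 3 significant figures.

k ≈ 11.6, θ ≈ 7.32

Gamma(k,θ) with k>1 has mode (k−1)θ, so θ = 77.3/(k−1).
Need P(X < 153) = 0.99 with θ tied to k this way. Start at k = 2, θ = 77.3: P(X<153) ≈ 0.588.
Too low — raise k to concentrate. Iterating converges to k ≈ 11.6.
Then θ = 77.3/(11.6−1) ≈ 7.32.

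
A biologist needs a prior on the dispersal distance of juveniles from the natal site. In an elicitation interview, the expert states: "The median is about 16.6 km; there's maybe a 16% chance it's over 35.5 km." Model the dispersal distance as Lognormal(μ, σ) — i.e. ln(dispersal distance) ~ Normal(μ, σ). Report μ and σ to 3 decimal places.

If T ~ Lognormal(μ,σ) then ln T ~ Normal(μ,σ), so the p-quantile of ln T is μ + z_p·σ.
ln(16.6) = 2.809 and ln(35.5) = 3.57; z_{0.5} = 0, z_{0.84} = 0.9945.
σ = (3.57 − 2.809)/(0.9945 − (0)) = 0.764.
μ = 2.809 − (0)·0.764 = 2.809.

μ ≈ 2.809, σ ≈ 0.764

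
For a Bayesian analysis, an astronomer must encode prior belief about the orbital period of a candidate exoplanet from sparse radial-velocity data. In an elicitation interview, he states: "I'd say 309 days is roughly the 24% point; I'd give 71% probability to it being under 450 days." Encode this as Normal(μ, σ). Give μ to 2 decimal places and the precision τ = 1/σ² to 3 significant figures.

The p-quantile of Normal(μ,σ) is μ + z_p·σ, with z_{0.24} = -0.7063 and z_{0.71} = 0.5534.
Eliminate σ: μ = (z₂·x₁ − z₁·x₂)/(z₂ − z₁) = (0.5534·309 − (-0.7063)·450)/1.26 = 388.06.
Then σ = (x₂ − x₁)/(z₂ − z₁) = (450 − 309)/1.26 = 111.93.
Precision τ = 1/σ² = 1/111.9² = 7.98e-05.

μ = 388.06, τ = 7.98e-05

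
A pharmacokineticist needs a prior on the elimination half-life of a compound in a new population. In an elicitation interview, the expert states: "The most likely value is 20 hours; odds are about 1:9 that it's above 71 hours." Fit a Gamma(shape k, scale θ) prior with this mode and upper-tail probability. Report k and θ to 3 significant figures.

k ≈ 2.16, θ ≈ 17.2

Gamma(k,θ) with k>1 has mode (k−1)θ, so θ = 20/(k−1).
Need P(X < 71) = 0.9 with θ tied to k this way. Start at k = 2, θ = 20: P(X<71) ≈ 0.869.
Too low — raise k to concentrate. Iterating converges to k ≈ 2.16.
Then θ = 20/(2.16−1) ≈ 17.2.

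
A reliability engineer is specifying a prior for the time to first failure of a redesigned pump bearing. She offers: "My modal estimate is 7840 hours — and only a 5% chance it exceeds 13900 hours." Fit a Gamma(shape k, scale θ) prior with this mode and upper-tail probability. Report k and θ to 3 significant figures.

k ≈ 9.5, θ ≈ 922

Gamma(k,θ) with k>1 has mode (k−1)θ, so θ = 7840/(k−1).
Need P(X < 13900) = 0.95 with θ tied to k this way. Start at k = 2, θ = 7840: P(X<13900) ≈ 0.529.
Too low — raise k to concentrate. Iterating converges to k ≈ 9.5.
Then θ = 7840/(9.5−1) ≈ 922.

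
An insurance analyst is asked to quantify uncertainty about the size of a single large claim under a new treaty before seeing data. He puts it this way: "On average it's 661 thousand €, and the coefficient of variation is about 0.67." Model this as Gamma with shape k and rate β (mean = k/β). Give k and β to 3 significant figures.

For Gamma(k, rate β): mean = k/β, variance = k/β², so CV = 1/√k.
CV = 0.67, hence k = 1/CV² = 2.23.
Then β = k/mean = 2.23/661 = 0.00337.

k ≈ 2.23, β ≈ 0.00337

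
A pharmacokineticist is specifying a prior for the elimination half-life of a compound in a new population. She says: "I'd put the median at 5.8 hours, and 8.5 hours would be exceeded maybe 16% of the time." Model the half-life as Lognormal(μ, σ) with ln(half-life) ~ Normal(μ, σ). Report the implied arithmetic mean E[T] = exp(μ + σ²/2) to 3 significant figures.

E[T] ≈ 6.24 hours

If T ~ Lognormal(μ,σ) then ln T ~ Normal(μ,σ), so the p-quantile of ln T is μ + z_p·σ.
ln(5.8) = 1.758 and ln(8.5) = 2.14; z_{0.5} = 0, z_{0.84} = 0.9945.
σ = (2.14 − 1.758)/(0.9945 − (0)) = 0.384.
μ = 1.758 − (0)·0.384 = 1.758.
E[T] = exp(μ + σ²/2) = exp(1.758 + 0.0739) = 6.24 hours.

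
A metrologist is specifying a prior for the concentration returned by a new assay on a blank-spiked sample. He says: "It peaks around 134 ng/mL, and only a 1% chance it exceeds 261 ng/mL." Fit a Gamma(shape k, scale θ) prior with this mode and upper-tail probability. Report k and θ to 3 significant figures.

Gamma(k,θ) with k>1 has mode (k−1)θ, so θ = 134/(k−1).
Need P(X < 261) = 0.99 with θ tied to k this way. Start at k = 2, θ = 134: P(X<261) ≈ 0.580.
Too low — raise k to concentrate. Iterating converges to k ≈ 12.1.
Then θ = 134/(12.1−1) ≈ 12.1.

k ≈ 12.1, θ ≈ 12.1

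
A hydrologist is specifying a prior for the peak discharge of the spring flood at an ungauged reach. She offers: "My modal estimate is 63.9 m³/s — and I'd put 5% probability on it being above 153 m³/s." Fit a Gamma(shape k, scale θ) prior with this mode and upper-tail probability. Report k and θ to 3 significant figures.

k ≈ 4.58, θ ≈ 17.9

Gamma(k,θ) with k>1 has mode (k−1)θ, so θ = 63.9/(k−1).
Need P(X < 153) = 0.95 with θ tied to k this way. Start at k = 2, θ = 63.9: P(X<153) ≈ 0.690.
Too low — raise k to concentrate. Iterating converges to k ≈ 4.58.
Then θ = 63.9/(4.58−1) ≈ 17.9.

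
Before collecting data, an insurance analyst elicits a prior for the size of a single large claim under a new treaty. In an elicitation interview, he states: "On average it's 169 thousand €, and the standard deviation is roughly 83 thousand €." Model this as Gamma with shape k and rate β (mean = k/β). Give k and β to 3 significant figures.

For Gamma(k, rate β): mean = k/β, variance = k/β², so CV = 1/√k.
CV = SD/mean = 83/169 = 0.4911, hence k = 1/CV² = 4.15.
Then β = k/mean = 4.15/169 = 0.0245.

k ≈ 4.15, β ≈ 0.0245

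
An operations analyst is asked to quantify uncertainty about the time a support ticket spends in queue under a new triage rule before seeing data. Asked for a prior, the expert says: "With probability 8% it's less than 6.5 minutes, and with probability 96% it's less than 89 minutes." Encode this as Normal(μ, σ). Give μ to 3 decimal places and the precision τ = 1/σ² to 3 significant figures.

μ = 43.232, τ = 0.00146

The p-quantile of Normal(μ,σ) is μ + z_p·σ, with z_{0.08} = -1.405 and z_{0.96} = 1.751.
Eliminate σ: μ = (z₂·x₁ − z₁·x₂)/(z₂ − z₁) = (1.751·6.5 − (-1.405)·89)/3.156 = 43.232.
Then σ = (x₂ − x₁)/(z₂ − z₁) = (89 − 6.5)/3.156 = 26.143.
Precision τ = 1/σ² = 1/26.14² = 0.00146.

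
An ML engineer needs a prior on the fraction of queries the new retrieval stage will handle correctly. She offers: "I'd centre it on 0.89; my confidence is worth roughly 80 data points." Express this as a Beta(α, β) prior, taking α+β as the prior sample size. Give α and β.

Under the effective-sample-size interpretation, Beta(α, β) has prior mean α/(α+β) and prior sample size α+β.
So α+β = 80 and α/(α+β) = 0.89, giving α = 0.89·80 = 71.2 and β = 80 − 71.2 = 8.8.

α = 71.2, β = 8.8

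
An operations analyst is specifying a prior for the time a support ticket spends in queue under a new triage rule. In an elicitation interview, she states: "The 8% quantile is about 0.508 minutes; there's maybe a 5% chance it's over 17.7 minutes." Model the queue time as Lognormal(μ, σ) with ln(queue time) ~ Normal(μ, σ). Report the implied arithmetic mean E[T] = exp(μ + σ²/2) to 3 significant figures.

E[T] ≈ 5.14 minutes

If T ~ Lognormal(μ,σ) then ln T ~ Normal(μ,σ), so the p-quantile of ln T is μ + z_p·σ.
ln(0.508) = -0.6773 and ln(17.7) = 2.874; z_{0.08} = -1.405, z_{0.95} = 1.645.
σ = (2.874 − -0.6773)/(1.645 − (-1.405)) = 1.164.
μ = -0.6773 − (-1.405)·1.164 = 0.959.
E[T] = exp(μ + σ²/2) = exp(0.959 + 0.6777) = 5.14 minutes.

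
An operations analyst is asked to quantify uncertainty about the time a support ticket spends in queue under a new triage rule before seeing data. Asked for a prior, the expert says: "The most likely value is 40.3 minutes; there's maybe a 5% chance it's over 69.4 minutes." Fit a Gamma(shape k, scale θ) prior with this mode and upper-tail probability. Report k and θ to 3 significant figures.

Gamma(k,θ) with k>1 has mode (k−1)θ, so θ = 40.3/(k−1).
Need P(X < 69.4) = 0.95 with θ tied to k this way. Start at k = 2, θ = 40.3: P(X<69.4) ≈ 0.514.
Too low — raise k to concentrate. Iterating converges to k ≈ 10.4.
Then θ = 40.3/(10.4−1) ≈ 4.27.

k ≈ 10.4, θ ≈ 4.27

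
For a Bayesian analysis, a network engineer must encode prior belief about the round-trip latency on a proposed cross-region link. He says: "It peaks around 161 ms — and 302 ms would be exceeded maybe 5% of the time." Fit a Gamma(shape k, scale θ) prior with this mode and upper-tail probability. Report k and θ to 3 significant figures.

k ≈ 8.03, θ ≈ 22.9

Gamma(k,θ) with k>1 has mode (k−1)θ, so θ = 161/(k−1).
Need P(X < 302) = 0.95 with θ tied to k this way. Start at k = 2, θ = 161: P(X<302) ≈ 0.559.
Too low — raise k to concentrate. Iterating converges to k ≈ 8.03.
Then θ = 161/(8.03−1) ≈ 22.9.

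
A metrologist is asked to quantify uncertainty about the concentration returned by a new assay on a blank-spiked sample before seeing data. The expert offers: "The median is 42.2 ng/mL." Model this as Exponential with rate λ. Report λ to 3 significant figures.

Exponential median = ln 2 / λ, so λ = ln 2 / 42.2 = 0.0164.

λ ≈ 0.0164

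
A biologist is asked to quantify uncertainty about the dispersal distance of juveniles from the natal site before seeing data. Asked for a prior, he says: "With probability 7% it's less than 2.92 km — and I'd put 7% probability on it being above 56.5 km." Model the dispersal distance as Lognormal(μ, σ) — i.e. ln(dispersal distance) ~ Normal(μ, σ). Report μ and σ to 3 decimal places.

μ ≈ 2.553, σ ≈ 1.004

If T ~ Lognormal(μ,σ) then ln T ~ Normal(μ,σ), so the p-quantile of ln T is μ + z_p·σ.
ln(2.92) = 1.072 and ln(56.5) = 4.034; z_{0.07} = -1.476, z_{0.93} = 1.476.
σ = (4.034 − 1.072)/(1.476 − (-1.476)) = 1.004.
μ = 1.072 − (-1.476)·1.004 = 2.553.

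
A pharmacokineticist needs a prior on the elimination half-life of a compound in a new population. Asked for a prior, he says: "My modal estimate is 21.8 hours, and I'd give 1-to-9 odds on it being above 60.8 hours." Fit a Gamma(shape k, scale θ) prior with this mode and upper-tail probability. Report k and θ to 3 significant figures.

Gamma(k,θ) with k>1 has mode (k−1)θ, so θ = 21.8/(k−1).
Need P(X < 60.8) = 0.9 with θ tied to k this way. Start at k = 2, θ = 21.8: P(X<60.8) ≈ 0.767.
Too low — raise k to concentrate. Iterating converges to k ≈ 2.82.
Then θ = 21.8/(2.82−1) ≈ 12.

k ≈ 2.82, θ ≈ 12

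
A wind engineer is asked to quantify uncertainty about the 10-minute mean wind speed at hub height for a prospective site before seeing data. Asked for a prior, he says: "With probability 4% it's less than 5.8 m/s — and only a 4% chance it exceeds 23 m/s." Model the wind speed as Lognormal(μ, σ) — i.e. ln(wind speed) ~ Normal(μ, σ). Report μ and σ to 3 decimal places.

μ ≈ 2.447, σ ≈ 0.393

If T ~ Lognormal(μ,σ) then ln T ~ Normal(μ,σ), so the p-quantile of ln T is μ + z_p·σ.
ln(5.8) = 1.758 and ln(23) = 3.135; z_{0.04} = -1.751, z_{0.96} = 1.751.
σ = (3.135 − 1.758)/(1.751 − (-1.751)) = 0.393.
μ = 1.758 − (-1.751)·0.393 = 2.447.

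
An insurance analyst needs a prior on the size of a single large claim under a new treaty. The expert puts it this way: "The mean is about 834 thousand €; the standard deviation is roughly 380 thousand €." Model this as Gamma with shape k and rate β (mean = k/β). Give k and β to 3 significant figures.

k ≈ 4.82, β ≈ 0.00578

For Gamma(k, rate β): mean = k/β, variance = k/β², so CV = 1/√k.
CV = SD/mean = 380/834 = 0.4556, hence k = 1/CV² = 4.82.
Then β = k/mean = 4.82/834 = 0.00578.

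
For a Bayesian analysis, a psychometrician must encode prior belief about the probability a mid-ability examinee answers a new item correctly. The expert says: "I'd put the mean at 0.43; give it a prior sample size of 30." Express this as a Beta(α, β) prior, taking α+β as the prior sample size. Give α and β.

α = 12.9, β = 17.1

Under the effective-sample-size interpretation, Beta(α, β) has prior mean α/(α+β) and prior sample size α+β.
So α+β = 30 and α/(α+β) = 0.43, giving α = 0.43·30 = 12.9 and β = 30 − 12.9 = 17.1.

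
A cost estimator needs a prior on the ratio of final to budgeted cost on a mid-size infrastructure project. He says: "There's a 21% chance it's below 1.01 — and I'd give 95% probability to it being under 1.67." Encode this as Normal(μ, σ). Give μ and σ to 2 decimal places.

For Normal(μ,σ), the p-quantile is μ + z_p·σ. Here z_{0.21} = -0.8064, z_{0.95} = 1.645.
So 1.01 = μ − 0.8064σ and 1.67 = μ + 1.645σ.
Subtracting: σ = (1.67 − 1.01)/(1.645 − (-0.8064)) = 0.27.
Then μ = 1.01 − (-0.8064)·0.27 = 1.23.

μ = 1.23, σ = 0.27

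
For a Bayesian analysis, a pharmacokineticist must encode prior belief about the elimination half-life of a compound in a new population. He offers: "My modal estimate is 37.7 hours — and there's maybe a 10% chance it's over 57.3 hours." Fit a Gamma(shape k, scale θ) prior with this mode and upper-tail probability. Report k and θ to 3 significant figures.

k ≈ 11.6, θ ≈ 3.54

Gamma(k,θ) with k>1 has mode (k−1)θ, so θ = 37.7/(k−1).
Need P(X < 57.3) = 0.9 with θ tied to k this way. Start at k = 2, θ = 37.7: P(X<57.3) ≈ 0.449.
Too low — raise k to concentrate. Iterating converges to k ≈ 11.6.
Then θ = 37.7/(11.6−1) ≈ 3.54.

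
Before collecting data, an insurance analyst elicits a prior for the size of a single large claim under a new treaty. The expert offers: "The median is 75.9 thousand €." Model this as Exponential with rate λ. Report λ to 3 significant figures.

Exponential median = ln 2 / λ, so λ = ln 2 / 75.9 = 0.00913.

λ ≈ 0.00913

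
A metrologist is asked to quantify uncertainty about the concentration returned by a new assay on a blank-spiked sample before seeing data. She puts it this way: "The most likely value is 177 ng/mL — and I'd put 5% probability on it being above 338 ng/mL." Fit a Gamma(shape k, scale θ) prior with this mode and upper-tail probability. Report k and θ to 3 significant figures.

Gamma(k,θ) with k>1 has mode (k−1)θ, so θ = 177/(k−1).
Need P(X < 338) = 0.95 with θ tied to k this way. Start at k = 2, θ = 177: P(X<338) ≈ 0.569.
Too low — raise k to concentrate. Iterating converges to k ≈ 7.64.
Then θ = 177/(7.64−1) ≈ 26.7.

k ≈ 7.64, θ ≈ 26.7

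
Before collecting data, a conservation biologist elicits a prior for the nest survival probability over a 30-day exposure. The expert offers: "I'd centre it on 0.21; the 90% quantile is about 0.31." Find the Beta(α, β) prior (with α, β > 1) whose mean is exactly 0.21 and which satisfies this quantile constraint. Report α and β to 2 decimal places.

With mean 0.21 fixed, write α = 0.21s, β = 0.79s where s = α+β.
Need P(θ < 0.31) = 0.9 under Beta(0.21s, 0.79s). Normal approximation: (q−m)/√(m(1−m)/s) ≈ z_{0.9} = 1.28, so s ≈ 0.21·0.79·(1.28)²/(0.31−0.21)² = 27.2.
At s = 27.2: P(θ<0.31) ≈ 0.894. Adjusting to match 0.9 gives s ≈ 28.91.
So α = 0.21·28.91 ≈ 6.07, β = 0.79·28.91 ≈ 22.84.

α ≈ 6.07, β ≈ 22.84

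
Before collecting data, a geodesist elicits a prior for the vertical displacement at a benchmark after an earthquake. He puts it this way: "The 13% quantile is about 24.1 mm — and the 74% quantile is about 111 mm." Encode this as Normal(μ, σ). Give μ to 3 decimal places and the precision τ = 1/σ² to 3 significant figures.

For Normal(μ,σ), the p-quantile is μ + z_p·σ. Here z_{0.13} = -1.126, z_{0.74} = 0.6433.
So 24.1 = μ − 1.126σ and 111 = μ + 0.6433σ.
Subtracting: σ = (111 − 24.1)/(0.6433 − (-1.126)) = 49.103.
Then μ = 24.1 − (-1.126)·49.103 = 79.410.
Precision τ = 1/σ² = 1/49.1² = 0.000415.

μ = 79.410, τ = 0.000415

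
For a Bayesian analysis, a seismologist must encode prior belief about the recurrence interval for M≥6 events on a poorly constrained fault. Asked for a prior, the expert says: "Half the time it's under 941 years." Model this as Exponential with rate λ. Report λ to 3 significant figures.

Exponential median = ln 2 / λ, so λ = ln 2 / 941.0 = 0.000737.

λ ≈ 0.000737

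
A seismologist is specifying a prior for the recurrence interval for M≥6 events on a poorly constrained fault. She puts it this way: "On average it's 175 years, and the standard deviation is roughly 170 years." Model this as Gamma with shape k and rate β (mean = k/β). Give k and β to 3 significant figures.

k ≈ 1.06, β ≈ 0.00606

For Gamma(k, rate β): mean = k/β, variance = k/β², so CV = 1/√k.
CV = SD/mean = 170/175 = 0.9714, hence k = 1/CV² = 1.06.
Then β = k/mean = 1.06/175 = 0.00606.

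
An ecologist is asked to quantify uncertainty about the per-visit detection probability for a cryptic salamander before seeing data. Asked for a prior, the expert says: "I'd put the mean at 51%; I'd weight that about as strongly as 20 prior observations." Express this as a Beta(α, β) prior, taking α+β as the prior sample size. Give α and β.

α = 10.2, β = 9.8

Under the effective-sample-size interpretation, Beta(α, β) has prior mean α/(α+β) and prior sample size α+β.
So α+β = 20 and α/(α+β) = 0.51, giving α = 0.51·20 = 10.2 and β = 20 − 10.2 = 9.8.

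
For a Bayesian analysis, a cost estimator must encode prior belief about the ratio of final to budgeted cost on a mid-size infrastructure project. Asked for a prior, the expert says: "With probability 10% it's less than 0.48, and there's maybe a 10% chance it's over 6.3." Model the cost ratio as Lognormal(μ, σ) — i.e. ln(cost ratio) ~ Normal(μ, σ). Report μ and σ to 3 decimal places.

μ ≈ 0.553, σ ≈ 1.004

If T ~ Lognormal(μ,σ) then ln T ~ Normal(μ,σ), so the p-quantile of ln T is μ + z_p·σ.
ln(0.48) = -0.734 and ln(6.3) = 1.841; z_{0.1} = -1.282, z_{0.9} = 1.282.
σ = (1.841 − -0.734)/(1.282 − (-1.282)) = 1.004.
μ = -0.734 − (-1.282)·1.004 = 0.553.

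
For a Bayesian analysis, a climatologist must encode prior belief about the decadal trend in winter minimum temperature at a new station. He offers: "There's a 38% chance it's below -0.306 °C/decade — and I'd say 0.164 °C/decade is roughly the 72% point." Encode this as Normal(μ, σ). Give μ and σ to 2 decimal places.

μ = -0.14, σ = 0.53

The p-quantile of Normal(μ,σ) is μ + z_p·σ, with z_{0.38} = -0.3055 and z_{0.72} = 0.5828.
Eliminate σ: μ = (z₂·x₁ − z₁·x₂)/(z₂ − z₁) = (0.5828·-0.306 − (-0.3055)·0.164)/0.8883 = -0.14.
Then σ = (x₂ − x₁)/(z₂ − z₁) = (0.164 − -0.306)/0.8883 = 0.53.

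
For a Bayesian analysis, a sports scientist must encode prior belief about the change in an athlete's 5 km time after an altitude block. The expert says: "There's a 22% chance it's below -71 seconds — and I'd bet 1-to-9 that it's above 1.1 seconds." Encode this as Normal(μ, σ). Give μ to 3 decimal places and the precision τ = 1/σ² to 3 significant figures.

For Normal(μ,σ), the p-quantile is μ + z_p·σ. Here z_{0.22} = -0.7722, z_{0.9} = 1.282.
So -71 = μ − 0.7722σ and 1.1 = μ + 1.282σ.
Subtracting: σ = (1.1 − -71)/(1.282 − (-0.7722)) = 35.107.
Then μ = -71 − (-0.7722)·35.107 = -43.891.
Precision τ = 1/σ² = 1/35.11² = 0.000811.

μ = -43.891, τ = 0.000811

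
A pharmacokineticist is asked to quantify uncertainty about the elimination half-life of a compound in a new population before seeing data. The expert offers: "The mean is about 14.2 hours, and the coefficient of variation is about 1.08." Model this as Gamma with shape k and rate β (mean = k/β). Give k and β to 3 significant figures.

k ≈ 0.857, β ≈ 0.0604

For Gamma(k, rate β): mean = k/β, variance = k/β², so CV = 1/√k.
CV = 1.08, hence k = 1/CV² = 0.857.
Then β = k/mean = 0.857/14.2 = 0.0604.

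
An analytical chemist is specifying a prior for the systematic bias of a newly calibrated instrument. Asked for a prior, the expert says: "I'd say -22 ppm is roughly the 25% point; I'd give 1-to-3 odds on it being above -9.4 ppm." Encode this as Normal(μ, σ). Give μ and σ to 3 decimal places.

For Normal(μ,σ), the p-quantile is μ + z_p·σ. Here z_{0.25} = -0.6745, z_{0.75} = 0.6745.
So -22 = μ − 0.6745σ and -9.4 = μ + 0.6745σ.
Subtracting: σ = (-9.4 − -22)/(0.6745 − (-0.6745)) = 9.340.
Then μ = -22 − (-0.6745)·9.340 = -15.700.

μ = -15.700, σ = 9.340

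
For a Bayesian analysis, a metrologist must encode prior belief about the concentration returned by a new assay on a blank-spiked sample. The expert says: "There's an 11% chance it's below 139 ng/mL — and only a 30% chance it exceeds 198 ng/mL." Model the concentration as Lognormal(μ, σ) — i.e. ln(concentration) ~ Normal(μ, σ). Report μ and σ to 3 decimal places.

μ ≈ 5.182, σ ≈ 0.202

If T ~ Lognormal(μ,σ) then ln T ~ Normal(μ,σ), so the p-quantile of ln T is μ + z_p·σ.
ln(139) = 4.934 and ln(198) = 5.288; z_{0.11} = -1.227, z_{0.7} = 0.5244.
σ = (5.288 − 4.934)/(0.5244 − (-1.227)) = 0.202.
μ = 4.934 − (-1.227)·0.202 = 5.182.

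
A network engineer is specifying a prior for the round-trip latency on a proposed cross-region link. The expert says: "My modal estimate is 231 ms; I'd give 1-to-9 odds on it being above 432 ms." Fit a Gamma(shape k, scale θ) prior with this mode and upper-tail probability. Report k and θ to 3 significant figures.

Gamma(k,θ) with k>1 has mode (k−1)θ, so θ = 231/(k−1).
Need P(X < 432) = 0.9 with θ tied to k this way. Start at k = 2, θ = 231: P(X<432) ≈ 0.558.
Too low — raise k to concentrate. Iterating converges to k ≈ 5.87.
Then θ = 231/(5.87−1) ≈ 47.4.

k ≈ 5.87, θ ≈ 47.4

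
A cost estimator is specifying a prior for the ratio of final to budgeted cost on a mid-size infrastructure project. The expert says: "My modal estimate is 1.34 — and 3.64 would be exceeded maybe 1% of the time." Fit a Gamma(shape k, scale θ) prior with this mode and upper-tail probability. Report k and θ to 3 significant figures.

k ≈ 5.61, θ ≈ 0.29

Gamma(k,θ) with k>1 has mode (k−1)θ, so θ = 1.34/(k−1).
Need P(X < 3.64) = 0.99 with θ tied to k this way. Start at k = 2, θ = 1.34: P(X<3.64) ≈ 0.754.
Too low — raise k to concentrate. Iterating converges to k ≈ 5.61.
Then θ = 1.34/(5.61−1) ≈ 0.29.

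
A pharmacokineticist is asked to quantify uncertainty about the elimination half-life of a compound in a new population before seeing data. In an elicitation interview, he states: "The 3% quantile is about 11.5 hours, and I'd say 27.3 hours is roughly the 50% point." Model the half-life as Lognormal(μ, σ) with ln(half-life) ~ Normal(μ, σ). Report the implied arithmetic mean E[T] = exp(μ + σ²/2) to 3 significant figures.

If T ~ Lognormal(μ,σ) then ln T ~ Normal(μ,σ), so the p-quantile of ln T is μ + z_p·σ.
ln(11.5) = 2.442 and ln(27.3) = 3.307; z_{0.03} = -1.881, z_{0.5} = 0.
σ = (3.307 − 2.442)/(0 − (-1.881)) = 0.460.
μ = 2.442 − (-1.881)·0.460 = 3.307.
E[T] = exp(μ + σ²/2) = exp(3.307 + 0.1056) = 30.3 hours.

E[T] ≈ 30.3 hours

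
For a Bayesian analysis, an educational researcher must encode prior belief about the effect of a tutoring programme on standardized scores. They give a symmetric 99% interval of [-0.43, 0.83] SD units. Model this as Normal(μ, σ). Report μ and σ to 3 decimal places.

μ = 0.200, σ = 0.245

A symmetric 99% interval runs μ ± z·σ with z = 2.576.
Half-width = 0.63, so σ = 0.63/2.576 = 0.245.
μ is the interval midpoint, 0.200.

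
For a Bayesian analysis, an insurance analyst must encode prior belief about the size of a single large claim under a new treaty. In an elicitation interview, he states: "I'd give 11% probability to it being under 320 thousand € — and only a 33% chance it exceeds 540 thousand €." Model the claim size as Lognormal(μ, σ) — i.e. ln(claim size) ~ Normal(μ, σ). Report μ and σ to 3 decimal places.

μ ≈ 6.153, σ ≈ 0.314

If T ~ Lognormal(μ,σ) then ln T ~ Normal(μ,σ), so the p-quantile of ln T is μ + z_p·σ.
ln(320) = 5.768 and ln(540) = 6.292; z_{0.11} = -1.227, z_{0.67} = 0.4399.
σ = (6.292 − 5.768)/(0.4399 − (-1.227)) = 0.314.
μ = 5.768 − (-1.227)·0.314 = 6.153.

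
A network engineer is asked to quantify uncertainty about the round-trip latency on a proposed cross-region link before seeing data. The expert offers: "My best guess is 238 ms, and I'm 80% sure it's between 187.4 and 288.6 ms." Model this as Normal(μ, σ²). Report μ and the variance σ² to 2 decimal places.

A symmetric 80% interval runs μ ± z·σ with z = 1.282.
Half-width = 50.6, so σ = 50.6/1.282 = 39.483 and σ² = 1558.94.
μ is the stated best guess, 238.00.

μ = 238.00, σ² = 1558.94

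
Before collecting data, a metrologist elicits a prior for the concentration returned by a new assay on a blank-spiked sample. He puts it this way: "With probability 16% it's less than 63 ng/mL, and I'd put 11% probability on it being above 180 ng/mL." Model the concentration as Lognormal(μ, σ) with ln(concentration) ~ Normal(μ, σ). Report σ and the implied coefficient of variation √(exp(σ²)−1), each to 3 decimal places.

σ ≈ 0.473, CV ≈ 0.500

If T ~ Lognormal(μ,σ) then ln T ~ Normal(μ,σ), so the p-quantile of ln T is μ + z_p·σ.
ln(63) = 4.143 and ln(180) = 5.193; z_{0.16} = -0.9945, z_{0.89} = 1.227.
σ = (5.193 − 4.143)/(1.227 − (-0.9945)) = 0.473.
μ = 4.143 − (-0.9945)·0.473 = 4.613.
CV = √(exp(σ²)−1) = √(exp(0.2234)−1) = 0.500.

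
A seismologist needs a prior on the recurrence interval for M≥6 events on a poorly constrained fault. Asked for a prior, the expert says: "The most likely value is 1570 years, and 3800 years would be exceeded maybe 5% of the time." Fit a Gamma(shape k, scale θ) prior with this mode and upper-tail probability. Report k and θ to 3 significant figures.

Gamma(k,θ) with k>1 has mode (k−1)θ, so θ = 1570/(k−1).
Need P(X < 3800) = 0.95 with θ tied to k this way. Start at k = 2, θ = 1570: P(X<3800) ≈ 0.696.
Too low — raise k to concentrate. Iterating converges to k ≈ 4.49.
Then θ = 1570/(4.49−1) ≈ 450.

k ≈ 4.49, θ ≈ 450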